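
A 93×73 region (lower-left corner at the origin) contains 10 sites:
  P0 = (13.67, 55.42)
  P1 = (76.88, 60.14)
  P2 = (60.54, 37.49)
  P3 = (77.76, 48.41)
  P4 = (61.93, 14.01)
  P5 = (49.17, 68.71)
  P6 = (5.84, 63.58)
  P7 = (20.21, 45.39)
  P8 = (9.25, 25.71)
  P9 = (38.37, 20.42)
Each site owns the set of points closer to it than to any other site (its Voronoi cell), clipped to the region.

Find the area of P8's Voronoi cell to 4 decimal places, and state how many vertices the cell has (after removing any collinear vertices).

1. box [0,93]×[0,73]: [(0, 0) (93, 0) (93, 73) (0, 73)]
2. ⊥bis P8·P0 via (11.46,40.565): [(0, 42.2699) (0, 0) (93, 0) (93, 28.4342)]  |A|=3287.7405
3. ⊥bis P8·P1 via (43.065,42.925): [(46.9548, 35.2844) (0, 42.2699) (0, 0) (64.9178, 0)]  |A|=2137.6808
4. ⊥bis P8·P2 via (34.895,31.6): [(33.5922, 37.2724) (0, 42.2699) (0, 0) (42.1527, 0)]  |A|=1495.5354
5. ⊥bis P8·P3 via (43.505,37.06): [(33.5922, 37.2724) (0, 42.2699) (0, 0) (42.1527, 0)]  |A|=1495.5354
6. ⊥bis P8·P4 via (35.59,19.86): [(36.5739, 24.2901) (33.5922, 37.2724) (0, 42.2699) (0, 0) (31.1792, 0)]  |A|=1362.2614
7. ⊥bis P8·P5 via (29.21,47.21): [(36.5739, 24.2901) (33.5922, 37.2724) (0, 42.2699) (0, 0) (31.1792, 0)]  |A|=1362.2614
8. ⊥bis P8·P6 via (7.545,44.645): [(36.5739, 24.2901) (33.5922, 37.2724) (0, 42.2699) (0, 0) (31.1792, 0)]  |A|=1362.2614
9. ⊥bis P8·P7 via (14.73,35.55): [(36.395, 23.4845) (3.6345, 41.7292) (0, 42.2699) (0, 0) (31.1792, 0)]  |A|=1159.6191
10. ⊥bis P8·P9 via (23.81,23.065): [(25.0355, 29.8108) (3.6345, 41.7292) (0, 42.2699) (0, 0) (19.62, 0)]  |A|=837.4394
11. canonical 5-gon: [(25.0355, 29.8108) (3.6345, 41.7292) (0, 42.2699) (0, 0) (19.62, 0)]
12. shoelace: 837.4394

Area of P8's cell: 837.4394 (5 vertices)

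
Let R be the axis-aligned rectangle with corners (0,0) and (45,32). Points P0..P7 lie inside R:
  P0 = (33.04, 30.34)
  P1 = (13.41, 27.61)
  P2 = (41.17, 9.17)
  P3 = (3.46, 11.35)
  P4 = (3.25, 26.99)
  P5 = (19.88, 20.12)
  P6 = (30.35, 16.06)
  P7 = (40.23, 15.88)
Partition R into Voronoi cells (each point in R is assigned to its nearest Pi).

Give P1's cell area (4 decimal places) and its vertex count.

1. box [0,45]×[0,32]: [(0, 0) (45, 0) (45, 32) (0, 32)]
2. ⊥bis P1·P0 via (23.225,28.975): [(0, 0) (27.2546, 0) (22.8043, 32) (0, 32)]  |A|=800.943
3. ⊥bis P1·P2 via (27.29,18.39): [(0, 0) (15.0742, 0) (25.146, 15.1623) (22.8043, 32) (0, 32)]  |A|=708.6009
4. ⊥bis P1·P3 via (8.435,19.48): [(0, 24.6416) (22.3556, 10.9616) (25.146, 15.1623) (22.8043, 32) (0, 32)]  |A|=350.5438
5. ⊥bis P1·P4 via (8.33,27.3): [(8.8216, 19.2434) (22.3556, 10.9616) (25.146, 15.1623) (22.8043, 32) (8.0432, 32)]  |A|=266.7855
6. ⊥bis P1·P5 via (16.645,23.865): [(8.8216, 19.2434) (10.2693, 18.3575) (23.1537, 29.4874) (22.8043, 32) (8.0432, 32)]  |A|=127.7092
7. ⊥bis P1·P6 via (21.88,21.835): [(8.8216, 19.2434) (10.2693, 18.3575) (23.1537, 29.4874) (22.8043, 32) (8.0432, 32)]  |A|=127.7092
8. ⊥bis P1·P7 via (26.82,21.745): [(8.8216, 19.2434) (10.2693, 18.3575) (23.1537, 29.4874) (22.8043, 32) (8.0432, 32)]  |A|=127.7092
9. canonical 5-gon: [(8.8216, 19.2434) (10.2693, 18.3575) (23.1537, 29.4874) (22.8043, 32) (8.0432, 32)]
10. shoelace: 127.7092

Area of P1's cell: 127.7092 (5 vertices)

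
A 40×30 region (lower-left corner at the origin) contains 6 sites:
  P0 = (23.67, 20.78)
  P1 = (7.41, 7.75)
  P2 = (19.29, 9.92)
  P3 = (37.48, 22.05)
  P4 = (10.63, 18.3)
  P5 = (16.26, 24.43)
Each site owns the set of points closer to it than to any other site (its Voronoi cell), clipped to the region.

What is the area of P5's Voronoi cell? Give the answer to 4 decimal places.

Area of P5's cell: 121.0232

1. box [0,40]×[0,30]: [(0, 0) (40, 0) (40, 30) (0, 30)]
2. ⊥bis P5·P0 via (19.965,22.605): [(0, 0) (8.8303, 0) (23.6076, 30) (0, 30)]  |A|=486.5684
3. ⊥bis P5·P1 via (11.835,16.09): [(0, 22.3694) (15.7363, 14.0201) (23.6076, 30) (0, 30)]  |A|=248.6627
4. ⊥bis P5·P2 via (17.775,17.175): [(0, 22.3694) (12.0452, 15.9785) (17.2347, 17.0622) (23.6076, 30) (0, 30)]  |A|=241.581
5. ⊥bis P5·P3 via (26.87,23.24): [(0, 22.3694) (12.0452, 15.9785) (17.2347, 17.0622) (23.6076, 30) (0, 30)]  |A|=241.581
6. ⊥bis P5·P4 via (13.445,21.365): [(17.5136, 17.6283) (23.6076, 30) (4.0431, 30)]  |A|=121.0232
7. canonical 3-gon: [(17.5136, 17.6283) (23.6076, 30) (4.0431, 30)]
8. shoelace: 121.0232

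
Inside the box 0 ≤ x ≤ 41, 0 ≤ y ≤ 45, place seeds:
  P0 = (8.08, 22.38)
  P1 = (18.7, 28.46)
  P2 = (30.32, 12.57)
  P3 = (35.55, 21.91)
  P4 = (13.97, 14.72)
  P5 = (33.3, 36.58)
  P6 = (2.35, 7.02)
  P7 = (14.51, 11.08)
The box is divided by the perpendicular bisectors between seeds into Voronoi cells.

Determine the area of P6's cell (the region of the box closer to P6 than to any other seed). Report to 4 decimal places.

1. box [0,41]×[0,45]: [(0, 0) (41, 0) (41, 45) (0, 45)]
2. ⊥bis P6·P0 via (5.215,14.7): [(0, 16.6454) (0, 0) (41, 0) (41, 1.3505)]  |A|=368.9171
3. ⊥bis P6·P1 via (10.525,17.74): [(23.414, 7.9109) (0, 16.6454) (0, 0) (33.7877, 0)]  |A|=328.5142
4. ⊥bis P6·P2 via (16.335,9.795): [(16.1728, 10.6122) (0, 16.6454) (0, 0) (18.2786, 0)]  |A|=231.5902
5. ⊥bis P6·P3 via (18.95,14.465): [(16.1728, 10.6122) (0, 16.6454) (0, 0) (18.2786, 0)]  |A|=231.5902
6. ⊥bis P6·P4 via (8.16,10.87): [(5.7557, 14.4983) (0, 16.6454) (0, 0) (15.363, 0)]  |A|=159.2719
7. ⊥bis P6·P5 via (17.825,21.8): [(5.7557, 14.4983) (0, 16.6454) (0, 0) (15.363, 0)]  |A|=159.2719
8. ⊥bis P6·P7 via (8.43,9.05): [(7.4794, 11.8971) (5.7557, 14.4983) (0, 16.6454) (0, 0) (11.4516, 0)]  |A|=136.0049
9. canonical 5-gon: [(7.4794, 11.8971) (5.7557, 14.4983) (0, 16.6454) (0, 0) (11.4516, 0)]
10. shoelace: 136.0049

Area of P6's cell: 136.0049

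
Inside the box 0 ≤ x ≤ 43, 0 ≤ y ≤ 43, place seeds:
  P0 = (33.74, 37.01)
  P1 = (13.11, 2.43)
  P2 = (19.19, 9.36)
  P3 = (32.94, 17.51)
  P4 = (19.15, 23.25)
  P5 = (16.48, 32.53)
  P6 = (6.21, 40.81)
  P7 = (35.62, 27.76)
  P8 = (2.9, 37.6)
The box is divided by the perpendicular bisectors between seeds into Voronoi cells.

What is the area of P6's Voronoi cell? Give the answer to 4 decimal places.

1. box [0,43]×[0,43]: [(0, 0) (43, 0) (43, 43) (0, 43)]
2. ⊥bis P6·P0 via (19.975,38.91): [(0, 0) (14.6042, 0) (20.5395, 43) (0, 43)]  |A|=755.5907
3. ⊥bis P6·P1 via (9.66,21.62): [(0, 19.8833) (17.7902, 23.0817) (20.5395, 43) (0, 43)]  |A|=410.1821
4. ⊥bis P6·P2 via (12.7,25.085): [(0, 19.8833) (0.171, 19.9141) (18.3909, 27.4337) (20.5395, 43) (0, 43)]  |A|=372.7934
5. ⊥bis P6·P3 via (19.575,29.16): [(0, 19.8833) (0.171, 19.9141) (17.8901, 27.227) (18.4512, 27.8708) (20.5395, 43) (0, 43)]  |A|=372.6902
6. ⊥bis P6·P4 via (12.68,32.03): [(0, 22.6861) (19.7438, 37.2354) (20.5395, 43) (0, 43)]  |A|=259.739
7. ⊥bis P6·P5 via (11.345,36.67): [(0, 22.6861) (0.1742, 22.8145) (16.4484, 43) (0, 43)]  |A|=167.78
8. ⊥bis P6·P7 via (20.915,34.285): [(0, 22.6861) (0.1742, 22.8145) (16.4484, 43) (0, 43)]  |A|=167.78
9. ⊥bis P6·P8 via (4.555,39.205): [(9.3787, 34.2311) (16.4484, 43) (0.8747, 43)]  |A|=68.2827
10. canonical 3-gon: [(9.3787, 34.2311) (16.4484, 43) (0.8747, 43)]
11. shoelace: 68.2827

Area of P6's cell: 68.2827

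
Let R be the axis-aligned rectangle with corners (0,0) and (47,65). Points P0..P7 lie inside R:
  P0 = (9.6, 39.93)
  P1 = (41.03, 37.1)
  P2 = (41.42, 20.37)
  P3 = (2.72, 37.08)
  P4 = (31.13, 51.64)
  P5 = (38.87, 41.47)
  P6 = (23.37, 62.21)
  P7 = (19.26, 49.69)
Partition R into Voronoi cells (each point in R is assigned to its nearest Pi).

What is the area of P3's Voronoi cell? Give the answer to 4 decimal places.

Area of P3's cell: 498.5687

1. box [0,47]×[0,65]: [(0, 0) (47, 0) (47, 65) (0, 65)]
2. ⊥bis P3·P0 via (6.16,38.505): [(0, 53.3755) (0, 0) (22.1105, 0)]  |A|=590.0783
3. ⊥bis P3·P1 via (21.875,37.09): [(21.8941, 0.5224) (0, 53.3755) (0, 0) (21.8944, 0)]  |A|=590.0218
4. ⊥bis P3·P2 via (22.07,28.725): [(16.0177, 14.7081) (0, 53.3755) (0, 0) (9.667, 0)]  |A|=498.5687
5. ⊥bis P3·P4 via (16.925,44.36): [(16.0177, 14.7081) (0, 53.3755) (0, 0) (9.667, 0)]  |A|=498.5687
6. ⊥bis P3·P5 via (20.795,39.275): [(16.0177, 14.7081) (0, 53.3755) (0, 0) (9.667, 0)]  |A|=498.5687
7. ⊥bis P3·P6 via (13.045,49.645): [(16.0177, 14.7081) (0, 53.3755) (0, 0) (9.667, 0)]  |A|=498.5687
8. ⊥bis P3·P7 via (10.99,43.385): [(16.0177, 14.7081) (0, 53.3755) (0, 0) (9.667, 0)]  |A|=498.5687
9. canonical 4-gon: [(16.0177, 14.7081) (0, 53.3755) (0, 0) (9.667, 0)]
10. shoelace: 498.5687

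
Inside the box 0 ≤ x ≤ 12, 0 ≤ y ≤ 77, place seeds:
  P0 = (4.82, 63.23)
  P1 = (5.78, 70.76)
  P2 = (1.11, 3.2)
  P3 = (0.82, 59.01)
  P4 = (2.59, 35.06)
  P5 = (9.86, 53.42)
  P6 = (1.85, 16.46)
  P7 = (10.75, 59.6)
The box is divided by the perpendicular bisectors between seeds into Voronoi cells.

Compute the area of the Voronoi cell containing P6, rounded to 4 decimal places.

Area of P6's cell: 192.3823

1. box [0,12]×[0,77]: [(0, 0) (12, 0) (12, 77) (0, 77)]
2. ⊥bis P6·P0 via (3.335,39.845): [(0, 40.0568) (0, 0) (12, 0) (12, 39.2948)]  |A|=476.1092
3. ⊥bis P6·P1 via (3.815,43.61): [(0, 40.0568) (0, 0) (12, 0) (12, 39.2948)]  |A|=476.1092
4. ⊥bis P6·P2 via (1.48,9.83): [(0, 40.0568) (0, 9.9126) (12, 9.2429) (12, 39.2948)]  |A|=361.1762
5. ⊥bis P6·P3 via (1.335,37.735): [(0, 37.7027) (0, 9.9126) (12, 9.2429) (12, 37.9932)]  |A|=339.2421
6. ⊥bis P6·P4 via (2.22,25.76): [(0, 25.8483) (0, 9.9126) (12, 9.2429) (12, 25.3709)]  |A|=192.3823
7. ⊥bis P6·P5 via (5.855,34.94): [(0, 25.8483) (0, 9.9126) (12, 9.2429) (12, 25.3709)]  |A|=192.3823
8. ⊥bis P6·P7 via (6.3,38.03): [(0, 25.8483) (0, 9.9126) (12, 9.2429) (12, 25.3709)]  |A|=192.3823
9. canonical 4-gon: [(0, 25.8483) (0, 9.9126) (12, 9.2429) (12, 25.3709)]
10. shoelace: 192.3823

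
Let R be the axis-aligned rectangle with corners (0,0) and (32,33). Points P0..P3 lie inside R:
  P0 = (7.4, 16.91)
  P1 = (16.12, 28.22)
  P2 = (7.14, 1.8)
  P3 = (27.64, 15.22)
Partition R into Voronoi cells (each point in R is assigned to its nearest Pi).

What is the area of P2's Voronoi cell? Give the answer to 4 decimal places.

1. box [0,32]×[0,33]: [(0, 0) (32, 0) (32, 33) (0, 33)]
2. ⊥bis P2·P0 via (7.27,9.355): [(0, 9.4801) (0, 0) (32, 0) (32, 8.9295)]  |A|=294.553
3. ⊥bis P2·P1 via (11.63,15.01): [(29.3872, 8.9744) (0, 9.4801) (0, 0) (32, 0) (32, 8.0864)]  |A|=293.4516
4. ⊥bis P2·P3 via (17.39,8.51): [(16.9458, 9.1885) (0, 9.4801) (0, 0) (22.9609, 0)]  |A|=185.8124
5. canonical 4-gon: [(16.9458, 9.1885) (0, 9.4801) (0, 0) (22.9609, 0)]
6. shoelace: 185.8124

Area of P2's cell: 185.8124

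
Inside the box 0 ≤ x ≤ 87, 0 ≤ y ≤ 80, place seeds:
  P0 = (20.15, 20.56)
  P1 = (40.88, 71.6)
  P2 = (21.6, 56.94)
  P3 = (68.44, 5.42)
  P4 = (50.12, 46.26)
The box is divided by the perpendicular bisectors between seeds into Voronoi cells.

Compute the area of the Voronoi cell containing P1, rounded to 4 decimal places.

Area of P1's cell: 958.9411

1. box [0,87]×[0,80]: [(0, 0) (87, 0) (87, 80) (0, 80)]
2. ⊥bis P1·P0 via (30.515,46.08): [(0, 58.4737) (87, 23.1385) (87, 80) (0, 80)]  |A|=3409.8679
3. ⊥bis P1·P2 via (31.24,64.27): [(51.5751, 37.5264) (87, 23.1385) (87, 80) (19.2793, 80)]  |A|=2445.3264
4. ⊥bis P1·P3 via (54.66,38.51): [(51.5751, 37.5264) (51.9411, 37.3777) (87, 51.9777) (87, 80) (19.2793, 80)]  |A|=1939.7917
5. ⊥bis P1·P4 via (45.5,58.93): [(37.5145, 56.0182) (87, 74.0626) (87, 80) (19.2793, 80)]  |A|=958.9411
6. canonical 4-gon: [(37.5145, 56.0182) (87, 74.0626) (87, 80) (19.2793, 80)]
7. shoelace: 958.9411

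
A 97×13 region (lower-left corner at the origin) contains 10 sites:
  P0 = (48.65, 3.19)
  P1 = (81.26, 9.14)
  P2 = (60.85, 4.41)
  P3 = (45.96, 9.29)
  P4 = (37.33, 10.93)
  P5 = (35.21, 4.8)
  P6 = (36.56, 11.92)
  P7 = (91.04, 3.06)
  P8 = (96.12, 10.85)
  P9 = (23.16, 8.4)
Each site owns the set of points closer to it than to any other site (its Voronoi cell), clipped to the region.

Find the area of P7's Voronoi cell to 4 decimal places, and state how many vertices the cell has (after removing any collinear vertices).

1. box [0,97]×[0,13]: [(0, 0) (97, 0) (97, 13) (0, 13)]
2. ⊥bis P7·P0 via (69.845,3.125): [(69.8354, 0) (97, 0) (97, 13) (69.8753, 13)]  |A|=352.8804
3. ⊥bis P7·P1 via (86.15,6.1): [(82.3578, 0) (97, 0) (97, 13) (90.4396, 13)]  |A|=137.8173
4. ⊥bis P7·P2 via (75.945,3.735): [(82.3578, 0) (97, 0) (97, 13) (90.4396, 13)]  |A|=137.8173
5. ⊥bis P7·P3 via (68.5,6.175): [(82.3578, 0) (97, 0) (97, 13) (90.4396, 13)]  |A|=137.8173
6. ⊥bis P7·P4 via (64.185,6.995): [(82.3578, 0) (97, 0) (97, 13) (90.4396, 13)]  |A|=137.8173
7. ⊥bis P7·P5 via (63.125,3.93): [(82.3578, 0) (97, 0) (97, 13) (90.4396, 13)]  |A|=137.8173
8. ⊥bis P7·P6 via (63.8,7.49): [(82.3578, 0) (97, 0) (97, 13) (90.4396, 13)]  |A|=137.8173
9. ⊥bis P7·P8 via (93.58,6.955): [(88.6715, 10.1559) (82.3578, 0) (97, 0) (97, 4.7248)]  |A|=94.0279
10. ⊥bis P7·P9 via (57.1,5.73): [(88.6715, 10.1559) (82.3578, 0) (97, 0) (97, 4.7248)]  |A|=94.0279
11. canonical 4-gon: [(88.6715, 10.1559) (82.3578, 0) (97, 0) (97, 4.7248)]
12. shoelace: 94.0279

Area of P7's cell: 94.0279 (4 vertices)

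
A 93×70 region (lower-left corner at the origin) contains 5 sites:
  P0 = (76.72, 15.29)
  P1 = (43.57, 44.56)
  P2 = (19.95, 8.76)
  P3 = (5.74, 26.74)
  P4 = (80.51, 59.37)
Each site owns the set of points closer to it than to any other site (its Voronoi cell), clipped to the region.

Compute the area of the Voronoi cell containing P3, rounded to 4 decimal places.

Area of P3's cell: 1032.9980

1. box [0,93]×[0,70]: [(0, 0) (93, 0) (93, 70) (0, 70)]
2. ⊥bis P3·P0 via (41.23,21.015): [(0, 0) (37.84, 0) (49.1319, 70) (0, 70)]  |A|=3044.0174
3. ⊥bis P3·P1 via (24.655,35.65): [(0, 0) (37.84, 0) (38.7604, 5.7057) (8.4743, 70) (0, 70)]  |A|=1736.9897
4. ⊥bis P3·P2 via (12.845,17.75): [(0, 7.5983) (27.5955, 29.4076) (8.4743, 70) (0, 70)]  |A|=1032.998
5. ⊥bis P3·P4 via (43.125,43.055): [(0, 7.5983) (27.5955, 29.4076) (8.4743, 70) (0, 70)]  |A|=1032.998
6. canonical 4-gon: [(0, 7.5983) (27.5955, 29.4076) (8.4743, 70) (0, 70)]
7. shoelace: 1032.998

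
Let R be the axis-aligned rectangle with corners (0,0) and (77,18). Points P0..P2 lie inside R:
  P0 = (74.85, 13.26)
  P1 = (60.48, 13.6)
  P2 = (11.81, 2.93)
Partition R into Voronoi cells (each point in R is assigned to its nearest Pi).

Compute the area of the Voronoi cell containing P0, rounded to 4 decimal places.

Area of P0's cell: 169.9167

1. box [0,77]×[0,18]: [(0, 0) (77, 0) (77, 18) (0, 18)]
2. ⊥bis P0·P1 via (67.665,13.43): [(67.3472, 0) (77, 0) (77, 18) (67.7731, 18)]  |A|=169.9167
3. ⊥bis P0·P2 via (43.33,8.095): [(67.3472, 0) (77, 0) (77, 18) (67.7731, 18)]  |A|=169.9167
4. canonical 4-gon: [(67.3472, 0) (77, 0) (77, 18) (67.7731, 18)]
5. shoelace: 169.9167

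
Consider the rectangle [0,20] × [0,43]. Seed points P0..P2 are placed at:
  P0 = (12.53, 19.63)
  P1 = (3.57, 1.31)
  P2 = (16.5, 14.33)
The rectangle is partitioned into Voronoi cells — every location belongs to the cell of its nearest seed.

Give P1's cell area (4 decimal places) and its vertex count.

Area of P1's cell: 147.9416 (4 vertices)

1. box [0,20]×[0,43]: [(0, 0) (20, 0) (20, 43) (0, 43)]
2. ⊥bis P1·P0 via (8.05,10.47): [(0, 14.4071) (0, 0) (20, 0) (20, 4.6255)]  |A|=190.3258
3. ⊥bis P1·P2 via (10.035,7.82): [(6.7033, 11.1286) (0, 14.4071) (0, 0) (17.9094, 0)]  |A|=147.9416
4. canonical 4-gon: [(6.7033, 11.1286) (0, 14.4071) (0, 0) (17.9094, 0)]
5. shoelace: 147.9416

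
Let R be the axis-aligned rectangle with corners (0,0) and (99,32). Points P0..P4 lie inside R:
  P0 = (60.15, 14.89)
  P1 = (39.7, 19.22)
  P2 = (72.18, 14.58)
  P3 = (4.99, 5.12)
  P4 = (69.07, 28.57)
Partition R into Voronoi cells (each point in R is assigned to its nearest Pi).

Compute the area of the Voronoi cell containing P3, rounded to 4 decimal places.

1. box [0,99]×[0,32]: [(0, 0) (99, 0) (99, 32) (0, 32)]
2. ⊥bis P3·P0 via (32.57,10.005): [(0, 0) (34.3421, 0) (28.6742, 32) (0, 32)]  |A|=1008.2611
3. ⊥bis P3·P1 via (22.345,12.17): [(0, 0) (27.2887, 0) (14.2896, 32) (0, 32)]  |A|=665.2533
4. ⊥bis P3·P2 via (38.585,9.85): [(0, 0) (27.2887, 0) (14.2896, 32) (0, 32)]  |A|=665.2533
5. ⊥bis P3·P4 via (37.03,16.845): [(0, 0) (27.2887, 0) (14.2896, 32) (0, 32)]  |A|=665.2533
6. canonical 4-gon: [(0, 0) (27.2887, 0) (14.2896, 32) (0, 32)]
7. shoelace: 665.2533

Area of P3's cell: 665.2533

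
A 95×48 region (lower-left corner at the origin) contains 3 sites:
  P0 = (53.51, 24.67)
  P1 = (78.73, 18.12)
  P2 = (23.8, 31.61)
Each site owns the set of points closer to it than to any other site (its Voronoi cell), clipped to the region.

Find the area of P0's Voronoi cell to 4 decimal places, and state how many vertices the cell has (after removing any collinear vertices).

Area of P0's cell: 1397.2140 (4 vertices)

1. box [0,95]×[0,48]: [(0, 0) (95, 0) (95, 48) (0, 48)]
2. ⊥bis P0·P1 via (66.12,21.395): [(0, 0) (60.5634, 0) (73.0297, 48) (0, 48)]  |A|=3206.2347
3. ⊥bis P0·P2 via (38.655,28.14): [(32.0817, 0) (60.5634, 0) (73.0297, 48) (43.2941, 48)]  |A|=1397.214
4. canonical 4-gon: [(32.0817, 0) (60.5634, 0) (73.0297, 48) (43.2941, 48)]
5. shoelace: 1397.214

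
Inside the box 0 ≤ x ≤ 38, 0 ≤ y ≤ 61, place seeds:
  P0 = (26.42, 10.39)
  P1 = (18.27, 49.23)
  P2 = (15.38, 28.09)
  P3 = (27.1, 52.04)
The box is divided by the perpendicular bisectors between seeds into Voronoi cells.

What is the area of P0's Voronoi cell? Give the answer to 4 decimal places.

1. box [0,38]×[0,61]: [(0, 0) (38, 0) (38, 61) (0, 61)]
2. ⊥bis P0·P1 via (22.345,29.81): [(0, 25.1212) (0, 0) (38, 0) (38, 33.095)]  |A|=1106.1078
3. ⊥bis P0·P2 via (20.9,19.24): [(0, 6.2041) (0, 0) (38, 0) (38, 29.9058)]  |A|=686.0868
4. ⊥bis P0·P3 via (26.76,31.215): [(0, 6.2041) (0, 0) (38, 0) (38, 29.9058)]  |A|=686.0868
5. canonical 4-gon: [(0, 6.2041) (0, 0) (38, 0) (38, 29.9058)]
6. shoelace: 686.0868

Area of P0's cell: 686.0868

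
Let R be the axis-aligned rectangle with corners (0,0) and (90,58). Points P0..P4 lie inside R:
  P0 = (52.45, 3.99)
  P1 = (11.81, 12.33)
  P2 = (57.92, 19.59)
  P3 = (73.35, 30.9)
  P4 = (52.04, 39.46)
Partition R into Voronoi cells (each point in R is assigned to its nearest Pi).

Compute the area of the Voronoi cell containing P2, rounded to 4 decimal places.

1. box [0,90]×[0,58]: [(0, 0) (90, 0) (90, 58) (0, 58)]
2. ⊥bis P2·P0 via (55.185,11.79): [(0, 31.1401) (88.8091, 0) (90, 0) (90, 58) (0, 58)]  |A|=3837.2363
3. ⊥bis P2·P1 via (34.865,15.96): [(34.3725, 19.0877) (88.8091, 0) (90, 0) (90, 58) (28.2458, 58)]  |A|=2826.0602
4. ⊥bis P2·P3 via (65.635,25.245): [(34.3725, 19.0877) (82.5239, 2.2039) (41.626, 58) (28.2458, 58)]  |A|=1258.3987
5. ⊥bis P2·P4 via (54.98,29.525): [(33.7198, 23.2336) (34.3725, 19.0877) (82.5239, 2.2039) (61.1578, 31.3532)]  |A|=580.9454
6. canonical 4-gon: [(33.7198, 23.2336) (34.3725, 19.0877) (82.5239, 2.2039) (61.1578, 31.3532)]
7. shoelace: 580.9454

Area of P2's cell: 580.9454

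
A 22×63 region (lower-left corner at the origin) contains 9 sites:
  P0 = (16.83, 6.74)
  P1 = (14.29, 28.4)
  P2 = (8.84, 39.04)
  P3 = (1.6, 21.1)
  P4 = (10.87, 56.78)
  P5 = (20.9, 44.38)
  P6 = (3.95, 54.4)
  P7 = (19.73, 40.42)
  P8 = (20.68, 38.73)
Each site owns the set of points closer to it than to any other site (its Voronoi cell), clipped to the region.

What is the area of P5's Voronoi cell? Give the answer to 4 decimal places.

Area of P5's cell: 78.2843

1. box [0,22]×[0,63]: [(0, 0) (22, 0) (22, 63) (0, 63)]
2. ⊥bis P5·P0 via (18.865,25.56): [(0, 27.5999) (22, 25.221) (22, 63) (0, 63)]  |A|=804.9703
3. ⊥bis P5·P1 via (17.595,36.39): [(0, 43.668) (22, 34.5679) (22, 63) (0, 63)]  |A|=525.4047
4. ⊥bis P5·P2 via (14.87,41.71): [(17.1428, 36.577) (22, 34.5679) (22, 63) (5.4431, 63)]  |A|=287.7915
5. ⊥bis P5·P3 via (11.25,32.74): [(17.1428, 36.577) (22, 34.5679) (22, 63) (5.4431, 63)]  |A|=287.7915
6. ⊥bis P5·P4 via (15.885,50.58): [(12.2459, 47.6364) (17.1428, 36.577) (22, 34.5679) (22, 55.5262)]  |A|=124.1547
7. ⊥bis P5·P6 via (12.425,49.39): [(12.2459, 47.6364) (17.1428, 36.577) (22, 34.5679) (22, 55.5262)]  |A|=124.1547
8. ⊥bis P5·P7 via (20.315,42.4): [(12.2459, 47.6364) (13.6989, 44.3547) (22, 41.9022) (22, 55.5262)]  |A|=78.2843
9. ⊥bis P5·P8 via (20.79,41.555): [(12.2459, 47.6364) (13.6989, 44.3547) (22, 41.9022) (22, 55.5262)]  |A|=78.2843
10. canonical 4-gon: [(12.2459, 47.6364) (13.6989, 44.3547) (22, 41.9022) (22, 55.5262)]
11. shoelace: 78.2843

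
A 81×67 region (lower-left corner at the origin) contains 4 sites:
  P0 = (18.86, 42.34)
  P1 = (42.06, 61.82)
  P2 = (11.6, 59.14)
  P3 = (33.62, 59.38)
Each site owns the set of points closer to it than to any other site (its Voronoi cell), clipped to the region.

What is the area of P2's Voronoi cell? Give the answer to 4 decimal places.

Area of P2's cell: 405.8165

1. box [0,81]×[0,67]: [(0, 0) (81, 0) (81, 67) (0, 67)]
2. ⊥bis P2·P0 via (15.23,50.74): [(0, 44.1585) (52.8564, 67) (0, 67)]  |A|=603.6612
3. ⊥bis P2·P1 via (26.83,60.48): [(0, 44.1585) (27.2307, 55.926) (26.2563, 67) (0, 67)]  |A|=456.3765
4. ⊥bis P2·P3 via (22.61,59.26): [(0, 44.1585) (22.6678, 53.9542) (22.5256, 67) (0, 67)]  |A|=405.8165
5. canonical 4-gon: [(0, 44.1585) (22.6678, 53.9542) (22.5256, 67) (0, 67)]
6. shoelace: 405.8165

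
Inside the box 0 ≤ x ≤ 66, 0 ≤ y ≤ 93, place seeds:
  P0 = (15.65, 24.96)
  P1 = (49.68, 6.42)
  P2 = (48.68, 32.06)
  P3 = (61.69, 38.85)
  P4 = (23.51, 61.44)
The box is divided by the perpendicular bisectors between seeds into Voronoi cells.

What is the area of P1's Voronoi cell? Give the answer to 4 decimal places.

1. box [0,66]×[0,93]: [(0, 0) (66, 0) (66, 93) (0, 93)]
2. ⊥bis P1·P0 via (32.665,15.69): [(24.1169, 0) (66, 0) (66, 76.8761)]  |A|=1609.9053
3. ⊥bis P1·P2 via (49.18,19.24): [(34.2825, 18.659) (24.1169, 0) (66, 0) (66, 19.896)]  |A|=706.2735
4. ⊥bis P1·P3 via (55.685,22.635): [(63.3591, 19.793) (34.2825, 18.659) (24.1169, 0) (66, 0) (66, 18.815)]  |A|=704.8461
5. ⊥bis P1·P4 via (36.595,33.93): [(63.3591, 19.793) (34.2825, 18.659) (24.1169, 0) (66, 0) (66, 18.815)]  |A|=704.8461
6. canonical 5-gon: [(63.3591, 19.793) (34.2825, 18.659) (24.1169, 0) (66, 0) (66, 18.815)]
7. shoelace: 704.8461

Area of P1's cell: 704.8461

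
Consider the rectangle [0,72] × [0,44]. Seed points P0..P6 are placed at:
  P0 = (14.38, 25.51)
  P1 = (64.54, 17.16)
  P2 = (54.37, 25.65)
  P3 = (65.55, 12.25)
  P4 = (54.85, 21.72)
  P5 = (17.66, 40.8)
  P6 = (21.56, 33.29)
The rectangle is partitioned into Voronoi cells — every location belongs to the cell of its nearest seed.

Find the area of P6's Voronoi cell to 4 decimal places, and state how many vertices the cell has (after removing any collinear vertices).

1. box [0,72]×[0,44]: [(0, 0) (72, 0) (72, 44) (0, 44)]
2. ⊥bis P6·P0 via (17.97,29.4): [(49.8268, 0) (72, 0) (72, 44) (2.1499, 44)]  |A|=2024.5111
3. ⊥bis P6·P1 via (43.05,25.225): [(37.7619, 11.1344) (50.0961, 44) (2.1499, 44)]  |A|=787.8886
4. ⊥bis P6·P2 via (37.965,29.47): [(34.4148, 14.2235) (41.3484, 44) (2.1499, 44)]  |A|=583.5968
5. ⊥bis P6·P3 via (43.555,22.77): [(34.4148, 14.2235) (41.3484, 44) (2.1499, 44)]  |A|=583.5968
6. ⊥bis P6·P4 via (38.205,27.505): [(33.7895, 14.8005) (36.0912, 21.4232) (41.3484, 44) (2.1499, 44)]  |A|=580.8624
7. ⊥bis P6·P5 via (19.61,37.045): [(13.2596, 33.7472) (33.7895, 14.8005) (36.0912, 21.4232) (41.3484, 44) (33.0028, 44)]  |A|=422.6976
8. canonical 5-gon: [(13.2596, 33.7472) (33.7895, 14.8005) (36.0912, 21.4232) (41.3484, 44) (33.0028, 44)]
9. shoelace: 422.6976

Area of P6's cell: 422.6976 (5 vertices)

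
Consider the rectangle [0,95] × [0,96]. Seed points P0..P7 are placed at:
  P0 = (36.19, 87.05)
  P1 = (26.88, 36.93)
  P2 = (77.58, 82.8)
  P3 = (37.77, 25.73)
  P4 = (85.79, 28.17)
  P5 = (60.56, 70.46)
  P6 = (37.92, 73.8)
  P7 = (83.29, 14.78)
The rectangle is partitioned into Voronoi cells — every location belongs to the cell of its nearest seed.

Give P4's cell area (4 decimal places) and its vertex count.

1. box [0,95]×[0,96]: [(0, 0) (95, 0) (95, 96) (0, 96)]
2. ⊥bis P4·P0 via (60.99,57.61): [(0, 6.2326) (0, 0) (95, 0) (95, 86.2597)]  |A|=4393.3834
3. ⊥bis P4·P1 via (56.335,32.55): [(59.9285, 56.7158) (51.4948, 0) (95, 0) (95, 86.2597)]  |A|=2746.3464
4. ⊥bis P4·P2 via (81.685,55.485): [(59.244, 52.1125) (51.4948, 0) (95, 0) (95, 57.486)]  |A|=2161.3188
5. ⊥bis P4·P3 via (61.78,26.95): [(60.4919, 52.3) (63.1494, 0) (95, 0) (95, 57.486)]  |A|=1824.7604
6. ⊥bis P4·P5 via (73.175,49.315): [(84.1339, 55.853) (61.0123, 42.0588) (63.1494, 0) (95, 0) (95, 57.486)]  |A|=1702.7743
7. ⊥bis P4·P6 via (61.855,50.985): [(84.1339, 55.853) (61.0123, 42.0588) (63.1494, 0) (95, 0) (95, 57.486)]  |A|=1702.7743
8. ⊥bis P4·P7 via (84.54,21.475): [(84.1339, 55.853) (61.0123, 42.0588) (61.8429, 25.7127) (95, 19.5221) (95, 57.486)]  |A|=969.6441
9. canonical 5-gon: [(84.1339, 55.853) (61.0123, 42.0588) (61.8429, 25.7127) (95, 19.5221) (95, 57.486)]
10. shoelace: 969.6441

Area of P4's cell: 969.6441 (5 vertices)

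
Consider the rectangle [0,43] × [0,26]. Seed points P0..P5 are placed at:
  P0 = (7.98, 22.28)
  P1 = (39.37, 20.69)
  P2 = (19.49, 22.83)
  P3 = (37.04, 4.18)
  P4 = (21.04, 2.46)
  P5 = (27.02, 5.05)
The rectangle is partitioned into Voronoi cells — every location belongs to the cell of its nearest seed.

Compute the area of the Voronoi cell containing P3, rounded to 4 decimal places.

Area of P3's cell: 135.1650

1. box [0,43]×[0,26]: [(0, 0) (43, 0) (43, 26) (0, 26)]
2. ⊥bis P3·P0 via (22.51,13.23): [(14.2697, 0) (43, 0) (43, 26) (30.4638, 26)]  |A|=536.4646
3. ⊥bis P3·P1 via (38.205,12.435): [(23.323, 14.5352) (14.2697, 0) (43, 0) (43, 11.7583)]  |A|=324.4852
4. ⊥bis P3·P2 via (28.265,13.505): [(28.5725, 13.7944) (14.7741, 0.8098) (14.2697, 0) (43, 0) (43, 11.7583)]  |A|=285.2921
5. ⊥bis P3·P4 via (29.04,3.32): [(28.5725, 13.7944) (27.9745, 13.2316) (29.3969, 0) (43, 0) (43, 11.7583)]  |A|=183.0012
6. ⊥bis P3·P5 via (32.03,4.615): [(32.7755, 13.2012) (31.6293, 0) (43, 0) (43, 11.7583)]  |A|=135.165
7. canonical 4-gon: [(32.7755, 13.2012) (31.6293, 0) (43, 0) (43, 11.7583)]
8. shoelace: 135.165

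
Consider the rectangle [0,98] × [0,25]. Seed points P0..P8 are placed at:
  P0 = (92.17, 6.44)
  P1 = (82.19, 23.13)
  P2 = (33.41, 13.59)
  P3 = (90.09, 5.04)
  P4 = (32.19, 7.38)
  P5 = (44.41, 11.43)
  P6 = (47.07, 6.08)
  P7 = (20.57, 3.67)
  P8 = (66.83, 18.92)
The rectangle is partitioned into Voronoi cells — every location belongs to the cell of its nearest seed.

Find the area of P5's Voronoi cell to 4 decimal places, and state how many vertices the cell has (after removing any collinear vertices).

Area of P5's cell: 228.4850 (5 vertices)

1. box [0,98]×[0,25]: [(0, 0) (98, 0) (98, 25) (0, 25)]
2. ⊥bis P5·P0 via (68.29,8.935): [(0, 0) (67.3565, 0) (69.9685, 25) (0, 25)]  |A|=1716.5618
3. ⊥bis P5·P1 via (63.3,17.28): [(0, 0) (67.3565, 0) (67.6831, 3.1266) (60.9092, 25) (0, 25)]  |A|=1617.4833
4. ⊥bis P5·P2 via (38.91,12.51): [(36.4535, 0) (67.3565, 0) (67.6831, 3.1266) (60.9092, 25) (41.3626, 25)]  |A|=644.7824
5. ⊥bis P5·P3 via (67.25,8.235): [(36.4535, 0) (66.098, 0) (66.8925, 5.6795) (60.9092, 25) (41.3626, 25)]  |A|=639.5558
6. ⊥bis P5·P4 via (38.3,9.405): [(38.3002, 9.4044) (41.417, 0) (66.098, 0) (66.8925, 5.6795) (60.9092, 25) (41.3626, 25)]  |A|=616.2161
7. ⊥bis P5·P6 via (45.74,8.755): [(38.3002, 9.4044) (39.5375, 5.6711) (63.2448, 17.4583) (60.9092, 25) (41.3626, 25)]  |A|=307.4331
8. ⊥bis P5·P7 via (32.49,7.55): [(38.3002, 9.4044) (39.5375, 5.6711) (63.2448, 17.4583) (60.9092, 25) (41.3626, 25)]  |A|=307.4331
9. ⊥bis P5·P8 via (55.62,15.175): [(38.3002, 9.4044) (39.5375, 5.6711) (56.0519, 13.8821) (52.3377, 25) (41.3626, 25)]  |A|=228.485
10. canonical 5-gon: [(38.3002, 9.4044) (39.5375, 5.6711) (56.0519, 13.8821) (52.3377, 25) (41.3626, 25)]
11. shoelace: 228.485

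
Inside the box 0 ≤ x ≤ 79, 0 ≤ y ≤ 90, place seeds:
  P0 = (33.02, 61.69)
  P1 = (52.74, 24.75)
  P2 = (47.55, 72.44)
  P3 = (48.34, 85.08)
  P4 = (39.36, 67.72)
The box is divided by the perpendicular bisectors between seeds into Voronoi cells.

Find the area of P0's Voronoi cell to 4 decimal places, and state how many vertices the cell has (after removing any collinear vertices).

1. box [0,79]×[0,90]: [(0, 0) (79, 0) (79, 90) (0, 90)]
2. ⊥bis P0·P1 via (42.88,43.22): [(0, 20.329) (79, 62.5023) (79, 90) (0, 90)]  |A|=3838.1656
3. ⊥bis P0·P2 via (40.285,67.065): [(0, 20.329) (53.6665, 48.9782) (23.3166, 90) (0, 90)]  |A|=2347.7418
4. ⊥bis P0·P3 via (40.68,73.385): [(0, 20.329) (53.6665, 48.9782) (30.8416, 79.829) (15.3128, 90) (0, 90)]  |A|=2307.0387
5. ⊥bis P0·P4 via (36.19,64.705): [(0, 20.329) (51.996, 48.0865) (12.1318, 90) (0, 90)]  |A|=2065.5493
6. canonical 4-gon: [(0, 20.329) (51.996, 48.0865) (12.1318, 90) (0, 90)]
7. shoelace: 2065.5493

Area of P0's cell: 2065.5493 (4 vertices)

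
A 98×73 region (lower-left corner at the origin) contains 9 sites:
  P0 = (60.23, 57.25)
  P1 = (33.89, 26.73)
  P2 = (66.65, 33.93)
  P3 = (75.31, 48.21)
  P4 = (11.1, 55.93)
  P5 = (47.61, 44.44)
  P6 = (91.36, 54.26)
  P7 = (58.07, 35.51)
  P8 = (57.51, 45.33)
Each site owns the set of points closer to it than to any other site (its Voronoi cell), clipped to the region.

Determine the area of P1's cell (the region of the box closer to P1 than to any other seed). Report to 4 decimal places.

Area of P1's cell: 1839.1501

1. box [0,98]×[0,73]: [(0, 0) (98, 0) (98, 73) (0, 73)]
2. ⊥bis P1·P0 via (47.06,41.99): [(0, 0) (95.7136, 0) (11.1289, 73) (0, 73)]  |A|=3899.7498
3. ⊥bis P1·P2 via (50.27,30.33): [(0, 0) (56.9359, 0) (47.8589, 41.3005) (11.1289, 73) (0, 73)]  |A|=3098.9817
4. ⊥bis P1·P3 via (54.6,37.47): [(0, 0) (56.9359, 0) (47.8589, 41.3005) (11.1289, 73) (0, 73)]  |A|=3098.9817
5. ⊥bis P1·P4 via (22.495,41.33): [(0, 23.7731) (0, 0) (56.9359, 0) (47.8589, 41.3005) (35.7961, 51.7112)]  |A|=2099.4566
6. ⊥bis P1·P5 via (40.75,35.585): [(27.8945, 45.5442) (0, 23.7731) (0, 0) (56.9359, 0) (50.8316, 27.7748)]  |A|=1892.421
7. ⊥bis P1·P6 via (62.625,40.495): [(27.8945, 45.5442) (0, 23.7731) (0, 0) (56.9359, 0) (50.8316, 27.7748)]  |A|=1892.421
8. ⊥bis P1·P7 via (45.98,31.12): [(45.7712, 31.6951) (27.8945, 45.5442) (0, 23.7731) (0, 0) (56.9359, 0) (56.4084, 2.4004)]  |A|=1839.1501
9. ⊥bis P1·P8 via (45.7,36.03): [(45.7712, 31.6951) (27.8945, 45.5442) (0, 23.7731) (0, 0) (56.9359, 0) (56.4084, 2.4004)]  |A|=1839.1501
10. canonical 6-gon: [(45.7712, 31.6951) (27.8945, 45.5442) (0, 23.7731) (0, 0) (56.9359, 0) (56.4084, 2.4004)]
11. shoelace: 1839.1501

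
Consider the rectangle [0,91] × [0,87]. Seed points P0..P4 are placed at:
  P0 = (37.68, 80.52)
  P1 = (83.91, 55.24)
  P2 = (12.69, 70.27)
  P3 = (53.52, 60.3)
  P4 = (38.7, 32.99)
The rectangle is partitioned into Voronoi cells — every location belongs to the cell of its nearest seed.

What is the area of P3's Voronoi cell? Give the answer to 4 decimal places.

1. box [0,91]×[0,87]: [(0, 0) (91, 0) (91, 87) (0, 87)]
2. ⊥bis P3·P0 via (45.6,70.41): [(0, 34.6877) (0, 0) (91, 0) (91, 87) (66.7774, 87)]  |A|=6170.3622
3. ⊥bis P3·P1 via (68.715,57.77): [(0, 34.6877) (0, 0) (59.0962, 0) (73.5819, 87) (66.7774, 87)]  |A|=4024.8564
4. ⊥bis P3·P2 via (33.105,65.285): [(31.6969, 59.5186) (17.1635, 0) (59.0962, 0) (73.5819, 87) (66.7774, 87)]  |A|=2964.3352
5. ⊥bis P3·P4 via (46.11,46.645): [(31.6969, 59.5186) (30.6076, 55.0575) (65.143, 36.3166) (73.5819, 87) (66.7774, 87)]  |A|=1126.2168
6. canonical 5-gon: [(31.6969, 59.5186) (30.6076, 55.0575) (65.143, 36.3166) (73.5819, 87) (66.7774, 87)]
7. shoelace: 1126.2168

Area of P3's cell: 1126.2168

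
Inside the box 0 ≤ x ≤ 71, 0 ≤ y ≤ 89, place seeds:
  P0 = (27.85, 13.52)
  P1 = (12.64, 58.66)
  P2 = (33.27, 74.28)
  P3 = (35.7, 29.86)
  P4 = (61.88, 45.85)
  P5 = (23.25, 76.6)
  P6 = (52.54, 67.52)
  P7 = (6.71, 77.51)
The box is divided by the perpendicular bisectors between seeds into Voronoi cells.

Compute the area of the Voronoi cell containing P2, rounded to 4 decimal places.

Area of P2's cell: 516.6785

1. box [0,71]×[0,89]: [(0, 0) (71, 0) (71, 89) (0, 89)]
2. ⊥bis P2·P0 via (30.56,43.9): [(0, 46.6261) (71, 40.2926) (71, 89) (0, 89)]  |A|=3233.3872
3. ⊥bis P2·P1 via (22.955,66.47): [(40.7308, 42.9927) (71, 40.2926) (71, 89) (5.8964, 89)]  |A|=2234.7857
4. ⊥bis P2·P3 via (34.485,52.07): [(33.8829, 52.0371) (71, 54.0676) (71, 89) (5.8964, 89)]  |A|=1851.5055
5. ⊥bis P2·P4 via (47.575,60.065): [(33.8829, 52.0371) (39.9261, 52.3677) (71, 83.6383) (71, 89) (5.8964, 89)]  |A|=1392.0659
6. ⊥bis P2·P5 via (28.26,75.44): [(25.4271, 63.2049) (33.8829, 52.0371) (39.9261, 52.3677) (71, 83.6383) (71, 89) (31.3996, 89)]  |A|=1063.1373
7. ⊥bis P2·P6 via (42.905,70.9): [(25.4271, 63.2049) (33.8829, 52.0371) (36.3349, 52.1712) (49.2546, 89) (31.3996, 89)]  |A|=516.6785
8. ⊥bis P2·P7 via (19.99,75.895): [(25.4271, 63.2049) (33.8829, 52.0371) (36.3349, 52.1712) (49.2546, 89) (31.3996, 89)]  |A|=516.6785
9. canonical 5-gon: [(25.4271, 63.2049) (33.8829, 52.0371) (36.3349, 52.1712) (49.2546, 89) (31.3996, 89)]
10. shoelace: 516.6785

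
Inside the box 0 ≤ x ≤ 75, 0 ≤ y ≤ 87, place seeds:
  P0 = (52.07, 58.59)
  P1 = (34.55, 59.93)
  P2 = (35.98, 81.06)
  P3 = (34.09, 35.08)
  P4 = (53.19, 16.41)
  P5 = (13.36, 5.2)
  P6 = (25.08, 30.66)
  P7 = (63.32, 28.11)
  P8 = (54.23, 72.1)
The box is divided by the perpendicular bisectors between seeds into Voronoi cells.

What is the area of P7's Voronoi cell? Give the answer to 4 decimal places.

Area of P7's cell: 667.6209

1. box [0,75]×[0,87]: [(0, 0) (75, 0) (75, 87) (0, 87)]
2. ⊥bis P7·P0 via (57.695,43.35): [(0, 22.0551) (0, 0) (75, 0) (75, 49.7372)]  |A|=2692.2103
3. ⊥bis P7·P1 via (48.935,44.02): [(41.6399, 37.4242) (0.2483, 0) (75, 0) (75, 49.7372)]  |A|=2228.3781
4. ⊥bis P7·P2 via (49.65,54.585): [(41.6399, 37.4242) (0.2483, 0) (75, 0) (75, 49.7372)]  |A|=2228.3781
5. ⊥bis P7·P3 via (48.705,31.595): [(50.9109, 40.846) (41.1711, 0) (75, 0) (75, 49.7372)]  |A|=1289.9501
6. ⊥bis P7·P4 via (58.255,22.26): [(50.9109, 40.846) (48.4942, 30.711) (75, 7.762) (75, 49.7372)]  |A|=667.6209
7. ⊥bis P7·P5 via (38.34,16.655): [(50.9109, 40.846) (48.4942, 30.711) (75, 7.762) (75, 49.7372)]  |A|=667.6209
8. ⊥bis P7·P6 via (44.2,29.385): [(50.9109, 40.846) (48.4942, 30.711) (75, 7.762) (75, 49.7372)]  |A|=667.6209
9. ⊥bis P7·P8 via (58.775,50.105): [(50.9109, 40.846) (48.4942, 30.711) (75, 7.762) (75, 49.7372)]  |A|=667.6209
10. canonical 4-gon: [(50.9109, 40.846) (48.4942, 30.711) (75, 7.762) (75, 49.7372)]
11. shoelace: 667.6209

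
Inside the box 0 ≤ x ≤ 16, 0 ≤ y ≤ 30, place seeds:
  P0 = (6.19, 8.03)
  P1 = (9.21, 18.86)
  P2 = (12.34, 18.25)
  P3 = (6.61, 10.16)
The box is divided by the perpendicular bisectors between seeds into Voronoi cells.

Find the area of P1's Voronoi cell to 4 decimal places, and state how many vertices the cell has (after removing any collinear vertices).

Area of P1's cell: 169.3341 (4 vertices)

1. box [0,16]×[0,30]: [(0, 0) (16, 0) (16, 30) (0, 30)]
2. ⊥bis P1·P0 via (7.7,13.445): [(0, 15.5922) (16, 11.1305) (16, 30) (0, 30)]  |A|=266.2185
3. ⊥bis P1·P2 via (10.775,18.555): [(0, 15.5922) (9.672, 12.8951) (13.0055, 30) (0, 30)]  |A|=180.9047
4. ⊥bis P1·P3 via (7.91,14.51): [(0, 16.8739) (9.8724, 13.9235) (13.0055, 30) (0, 30)]  |A|=169.3341
5. canonical 4-gon: [(0, 16.8739) (9.8724, 13.9235) (13.0055, 30) (0, 30)]
6. shoelace: 169.3341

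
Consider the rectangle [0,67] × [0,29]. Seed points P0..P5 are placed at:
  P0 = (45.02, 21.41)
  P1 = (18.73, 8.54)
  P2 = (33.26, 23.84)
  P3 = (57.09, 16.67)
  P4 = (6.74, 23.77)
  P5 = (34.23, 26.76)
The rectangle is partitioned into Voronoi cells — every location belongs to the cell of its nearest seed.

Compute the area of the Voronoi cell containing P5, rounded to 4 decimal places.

Area of P5's cell: 53.9771

1. box [0,67]×[0,29]: [(0, 0) (67, 0) (67, 29) (0, 29)]
2. ⊥bis P5·P0 via (39.625,24.085): [(0, 0) (27.6829, 0) (42.062, 29) (0, 29)]  |A|=1011.3018
3. ⊥bis P5·P1 via (26.48,17.65): [(33.4812, 11.694) (42.062, 29) (13.1383, 29)]  |A|=250.2771
4. ⊥bis P5·P2 via (33.745,25.3): [(39.3107, 23.4511) (42.062, 29) (22.6069, 29)]  |A|=53.9771
5. ⊥bis P5·P3 via (45.66,21.715): [(39.3107, 23.4511) (42.062, 29) (22.6069, 29)]  |A|=53.9771
6. ⊥bis P5·P4 via (20.485,25.265): [(39.3107, 23.4511) (42.062, 29) (22.6069, 29)]  |A|=53.9771
7. canonical 3-gon: [(39.3107, 23.4511) (42.062, 29) (22.6069, 29)]
8. shoelace: 53.9771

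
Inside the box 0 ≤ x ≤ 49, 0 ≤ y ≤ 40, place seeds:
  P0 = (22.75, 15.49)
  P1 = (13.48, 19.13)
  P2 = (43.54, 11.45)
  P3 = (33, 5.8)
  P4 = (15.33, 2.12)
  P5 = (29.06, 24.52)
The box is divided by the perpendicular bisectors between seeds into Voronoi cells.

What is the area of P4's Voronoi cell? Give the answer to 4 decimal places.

1. box [0,49]×[0,40]: [(0, 0) (49, 0) (49, 40) (0, 40)]
2. ⊥bis P4·P0 via (19.04,8.805): [(0, 19.3717) (0, 0) (34.9056, 0)]  |A|=338.0906
3. ⊥bis P4·P1 via (14.405,10.625): [(15.5384, 10.7483) (0, 9.0583) (0, 0) (34.9056, 0)]  |A|=257.9636
4. ⊥bis P4·P2 via (29.435,6.785): [(30.9537, 2.1932) (15.5384, 10.7483) (0, 9.0583) (0, 0) (31.679, 0)]  |A|=254.4253
5. ⊥bis P4·P3 via (24.165,3.96): [(23.6939, 6.2222) (15.5384, 10.7483) (0, 9.0583) (0, 0) (24.9897, 0)]  |A|=227.1141
6. ⊥bis P4·P5 via (22.195,13.32): [(23.6939, 6.2222) (15.5384, 10.7483) (0, 9.0583) (0, 0) (24.9897, 0)]  |A|=227.1141
7. canonical 5-gon: [(23.6939, 6.2222) (15.5384, 10.7483) (0, 9.0583) (0, 0) (24.9897, 0)]
8. shoelace: 227.1141

Area of P4's cell: 227.1141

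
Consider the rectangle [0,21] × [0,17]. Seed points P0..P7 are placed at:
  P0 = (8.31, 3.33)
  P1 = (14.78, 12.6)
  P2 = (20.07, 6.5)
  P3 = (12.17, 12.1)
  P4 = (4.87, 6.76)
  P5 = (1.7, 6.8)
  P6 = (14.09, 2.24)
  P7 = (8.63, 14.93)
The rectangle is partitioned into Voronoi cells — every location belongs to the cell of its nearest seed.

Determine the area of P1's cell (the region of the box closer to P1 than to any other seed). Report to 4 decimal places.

1. box [0,21]×[0,17]: [(0, 0) (21, 0) (21, 17) (0, 17)]
2. ⊥bis P1·P0 via (11.545,7.965): [(0, 16.0228) (21, 1.3659) (21, 17) (0, 17)]  |A|=174.4185
3. ⊥bis P1·P2 via (17.425,9.55): [(0, 16.0228) (13.7903, 6.3979) (21, 12.6503) (21, 17) (0, 17)]  |A|=133.7397
4. ⊥bis P1·P3 via (13.475,12.35): [(14.4977, 7.0114) (21, 12.6503) (21, 17) (12.5842, 17)]  |A|=56.1725
5. ⊥bis P1·P4 via (9.825,9.68): [(14.4977, 7.0114) (21, 12.6503) (21, 17) (12.5842, 17)]  |A|=56.1725
6. ⊥bis P1·P5 via (8.24,9.7): [(14.4977, 7.0114) (21, 12.6503) (21, 17) (12.5842, 17)]  |A|=56.1725
7. ⊥bis P1·P6 via (14.435,7.42): [(14.4192, 7.421) (14.9308, 7.387) (21, 12.6503) (21, 17) (12.5842, 17)]  |A|=56.0691
8. ⊥bis P1·P7 via (11.705,13.765): [(12.7005, 16.3927) (14.4192, 7.421) (14.9308, 7.387) (21, 12.6503) (21, 17) (12.9306, 17)]  |A|=55.9639
9. canonical 6-gon: [(12.7005, 16.3927) (14.4192, 7.421) (14.9308, 7.387) (21, 12.6503) (21, 17) (12.9306, 17)]
10. shoelace: 55.9639

Area of P1's cell: 55.9639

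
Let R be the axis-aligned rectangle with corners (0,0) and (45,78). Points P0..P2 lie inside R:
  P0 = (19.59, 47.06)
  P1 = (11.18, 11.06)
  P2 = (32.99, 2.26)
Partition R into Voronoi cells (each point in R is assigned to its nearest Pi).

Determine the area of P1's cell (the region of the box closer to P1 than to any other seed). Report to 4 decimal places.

1. box [0,45]×[0,78]: [(0, 0) (45, 0) (45, 78) (0, 78)]
2. ⊥bis P1·P0 via (15.385,29.06): [(0, 32.6541) (0, 0) (45, 0) (45, 22.1416)]  |A|=1232.9036
3. ⊥bis P1·P2 via (22.085,6.66): [(29.7674, 25.7001) (0, 32.6541) (0, 0) (19.3978, 0)]  |A|=735.2765
4. canonical 4-gon: [(29.7674, 25.7001) (0, 32.6541) (0, 0) (19.3978, 0)]
5. shoelace: 735.2765

Area of P1's cell: 735.2765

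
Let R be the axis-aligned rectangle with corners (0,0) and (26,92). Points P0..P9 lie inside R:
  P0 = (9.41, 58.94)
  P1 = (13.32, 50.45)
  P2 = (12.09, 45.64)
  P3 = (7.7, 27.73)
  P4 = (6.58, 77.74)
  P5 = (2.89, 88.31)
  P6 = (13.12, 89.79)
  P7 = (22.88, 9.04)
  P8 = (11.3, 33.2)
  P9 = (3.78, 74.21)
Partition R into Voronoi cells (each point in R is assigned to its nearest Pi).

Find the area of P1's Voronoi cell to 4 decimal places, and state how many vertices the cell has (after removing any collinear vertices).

Area of P1's cell: 196.7843 (3 vertices)

1. box [0,26]×[0,92]: [(0, 0) (26, 0) (26, 92) (0, 92)]
2. ⊥bis P1·P0 via (11.365,54.695): [(0, 49.4609) (0, 0) (26, 0) (26, 61.435)]  |A|=1441.6476
3. ⊥bis P1·P2 via (12.705,48.045): [(2.5591, 50.6395) (26, 44.6452) (26, 61.435)]  |A|=196.7843
4. ⊥bis P1·P3 via (10.51,39.09): [(2.5591, 50.6395) (26, 44.6452) (26, 61.435)]  |A|=196.7843
5. ⊥bis P1·P4 via (9.95,64.095): [(2.5591, 50.6395) (26, 44.6452) (26, 61.435)]  |A|=196.7843
6. ⊥bis P1·P5 via (8.105,69.38): [(2.5591, 50.6395) (26, 44.6452) (26, 61.435)]  |A|=196.7843
7. ⊥bis P1·P6 via (13.22,70.12): [(2.5591, 50.6395) (26, 44.6452) (26, 61.435)]  |A|=196.7843
8. ⊥bis P1·P7 via (18.1,29.745): [(2.5591, 50.6395) (26, 44.6452) (26, 61.435)]  |A|=196.7843
9. ⊥bis P1·P8 via (12.31,41.825): [(2.5591, 50.6395) (26, 44.6452) (26, 61.435)]  |A|=196.7843
10. ⊥bis P1·P9 via (8.55,62.33): [(2.5591, 50.6395) (26, 44.6452) (26, 61.435)]  |A|=196.7843
11. canonical 3-gon: [(2.5591, 50.6395) (26, 44.6452) (26, 61.435)]
12. shoelace: 196.7843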